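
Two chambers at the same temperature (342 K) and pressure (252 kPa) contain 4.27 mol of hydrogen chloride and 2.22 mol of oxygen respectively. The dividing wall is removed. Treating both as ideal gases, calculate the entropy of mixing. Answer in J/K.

ΔS_mix = 34.7 J/K

Mole fractions: x_A = 4.27/6.49 = 0.658, x_B = 0.342.
ΔS_mix = −R(n_A ln x_A + n_B ln x_B) = −8.314 × (4.27 ln 0.658 + 2.22 ln 0.342) = 34.7 J/K.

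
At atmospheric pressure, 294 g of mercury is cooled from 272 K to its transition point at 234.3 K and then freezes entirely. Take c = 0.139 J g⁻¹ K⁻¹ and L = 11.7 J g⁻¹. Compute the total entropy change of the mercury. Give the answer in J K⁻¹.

ΔS = -20.8 J/K

Cooling step: ΔS₁ = m c ln(T_tr/T_i) = 294 × 0.139 × ln(234.3/272) = -6.097 J/K.
Phase change: ΔS₂ = −mL/T_tr = −294 × 11.7 / 234.3 = -14.68 J/K.
ΔS_total = (-6.097) + (-14.68) = -20.8 J/K.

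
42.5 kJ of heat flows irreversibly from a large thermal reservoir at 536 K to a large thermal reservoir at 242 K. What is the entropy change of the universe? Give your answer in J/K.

ΔS_total = 96.3 J/K

ΔS_hot = −Q/T_H = −42500/536 = -79.29 J/K and ΔS_cold = +Q/T_C = 42500/242 = 175.6 J/K.
ΔS_total = -79.29 + 175.6 = 96.3 J/K, positive as the second law requires.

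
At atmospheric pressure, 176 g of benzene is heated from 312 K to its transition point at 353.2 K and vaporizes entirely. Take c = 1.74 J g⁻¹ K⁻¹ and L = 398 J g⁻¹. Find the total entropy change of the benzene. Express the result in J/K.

Warming step: ΔS₁ = m c ln(T_tr/T_i) = 176 × 1.74 × ln(353.2/312) = 37.98 J/K.
Phase change: ΔS₂ = +mL/T_tr = 176 × 398 / 353.2 = 198.3 J/K.
ΔS_total = (37.98) + (198.3) = 236 J/K.

ΔS = 236 J/K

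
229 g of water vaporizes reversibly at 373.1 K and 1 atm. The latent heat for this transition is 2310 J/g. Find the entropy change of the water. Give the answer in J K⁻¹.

Heat absorbed by the substance: Q = mL = 229 × 2310 = 528990 J.
At constant T, ΔS = Q_rev/T = 528990 / 373.1 = 1420 J/K.

ΔS = 1420 J/K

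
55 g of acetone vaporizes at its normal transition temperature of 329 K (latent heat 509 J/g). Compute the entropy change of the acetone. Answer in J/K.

Heat absorbed by the substance: Q = mL = 55 × 509 = 27995 J.
At constant T, ΔS = Q_rev/T = 27995 / 329 = 85.1 J/K.

ΔS = 85.1 J/K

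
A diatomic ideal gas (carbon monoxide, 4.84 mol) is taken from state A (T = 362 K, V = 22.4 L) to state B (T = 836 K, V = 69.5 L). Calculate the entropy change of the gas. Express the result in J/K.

Entropy is a state function: ΔS = nC_V ln(T₂/T₁) + nR ln(V₂/V₁), with C_V = 5R/2 = 20.79 J mol⁻¹ K⁻¹ for a diatomic ideal gas.
ΔS = 4.84 × [20.79 × ln(836/362) + 8.314 × ln(69.5/22.4)] = 130 J/K.

ΔS = 130 J/K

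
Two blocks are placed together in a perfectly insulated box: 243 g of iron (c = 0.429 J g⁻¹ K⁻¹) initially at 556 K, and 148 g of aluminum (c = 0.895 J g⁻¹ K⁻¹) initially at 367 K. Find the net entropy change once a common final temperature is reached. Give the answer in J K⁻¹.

ΔS_total = 5.08 J/K

Energy balance: T_f = (m₁c₁T₁ + m₂c₂T₂)/(m₁c₁ + m₂c₂) = 450.24 K.
ΔS₁ = m₁c₁ ln(T_f/T₁) = 104.247 × ln(450.24/556) = -22 J/K.
ΔS₂ = m₂c₂ ln(T_f/T₂) = 132.46 × ln(450.24/367) = 27.08 J/K.
ΔS_total = -22 + 27.08 = 5.08 J/K.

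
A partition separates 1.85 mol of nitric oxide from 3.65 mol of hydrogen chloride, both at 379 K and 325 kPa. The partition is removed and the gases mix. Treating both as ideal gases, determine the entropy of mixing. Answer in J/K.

Mole fractions: x_A = 1.85/5.5 = 0.336, x_B = 0.664.
ΔS_mix = −R(n_A ln x_A + n_B ln x_B) = −8.314 × (1.85 ln 0.336 + 3.65 ln 0.664) = 29.2 J/K.

ΔS_mix = 29.2 J/K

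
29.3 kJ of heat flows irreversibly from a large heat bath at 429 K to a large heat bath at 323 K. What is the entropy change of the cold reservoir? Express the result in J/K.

ΔS_cold = 90.7 J/K

The cold reservoir gains heat Q, so ΔS_cold = +Q/T_C = 29300/323 = 90.7 J/K.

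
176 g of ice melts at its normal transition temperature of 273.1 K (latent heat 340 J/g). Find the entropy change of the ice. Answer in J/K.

ΔS = 219 J/K

Heat absorbed by the substance: Q = mL = 176 × 340 = 59840 J.
At constant T, ΔS = Q_rev/T = 59840 / 273.1 = 219 J/K.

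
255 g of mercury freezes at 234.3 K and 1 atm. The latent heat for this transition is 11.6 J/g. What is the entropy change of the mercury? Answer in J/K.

Heat released by the substance: Q = −mL = −255 × 11.6 = −2958 J.
At constant T, ΔS = Q_rev/T = −2958 / 234.3 = -12.6 J/K.

ΔS = -12.6 J/K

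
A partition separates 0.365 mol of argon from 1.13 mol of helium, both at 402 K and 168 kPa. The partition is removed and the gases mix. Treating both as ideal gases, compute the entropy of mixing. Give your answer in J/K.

Mole fractions: x_A = 0.365/1.49 = 0.244, x_B = 0.756.
ΔS_mix = −R(n_A ln x_A + n_B ln x_B) = −8.314 × (0.365 ln 0.244 + 1.13 ln 0.756) = 6.91 J/K.

ΔS_mix = 6.91 J/K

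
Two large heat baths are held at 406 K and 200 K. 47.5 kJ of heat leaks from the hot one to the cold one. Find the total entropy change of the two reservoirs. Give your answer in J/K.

ΔS_hot = −Q/T_H = −47500/406 = -116.995 J/K and ΔS_cold = +Q/T_C = 47500/200 = 237.5 J/K.
ΔS_total = -116.995 + 237.5 = 121 J/K, positive as the second law requires.

ΔS_total = 121 J/K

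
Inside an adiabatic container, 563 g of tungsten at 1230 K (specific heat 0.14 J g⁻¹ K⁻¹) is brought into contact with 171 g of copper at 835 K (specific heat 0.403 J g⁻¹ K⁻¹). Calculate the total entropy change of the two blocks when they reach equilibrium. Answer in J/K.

Energy balance: T_f = (m₁c₁T₁ + m₂c₂T₂)/(m₁c₁ + m₂c₂) = 1045.7 K.
ΔS₁ = m₁c₁ ln(T_f/T₁) = 78.82 × ln(1045.7/1230) = -12.79 J/K.
ΔS₂ = m₂c₂ ln(T_f/T₂) = 68.913 × ln(1045.7/835) = 15.51 J/K.
ΔS_total = -12.79 + 15.51 = 2.72 J/K.

ΔS_total = 2.72 J/K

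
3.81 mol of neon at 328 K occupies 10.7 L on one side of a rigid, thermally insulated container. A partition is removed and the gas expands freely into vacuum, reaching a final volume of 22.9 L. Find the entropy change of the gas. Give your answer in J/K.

ΔS_gas = 24.1 J/K

For an ideal gas in free expansion Q = 0 and W = 0, so T is unchanged.
Entropy is a state function; using a reversible isothermal path, ΔS_gas = nR ln(V₂/V₁) = 3.81 × 8.314 × ln(22.9/10.7) = 24.1 J/K.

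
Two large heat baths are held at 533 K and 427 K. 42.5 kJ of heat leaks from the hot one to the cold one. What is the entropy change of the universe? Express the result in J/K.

ΔS_hot = −Q/T_H = −42500/533 = -79.74 J/K and ΔS_cold = +Q/T_C = 42500/427 = 99.53 J/K.
ΔS_total = -79.74 + 99.53 = 19.8 J/K, positive as the second law requires.

ΔS_total = 19.8 J/K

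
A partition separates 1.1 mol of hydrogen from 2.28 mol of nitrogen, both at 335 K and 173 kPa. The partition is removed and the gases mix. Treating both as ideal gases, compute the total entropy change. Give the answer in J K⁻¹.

ΔS_mix = 17.7 J/K

Mole fractions: x_A = 1.1/3.38 = 0.325, x_B = 0.675.
ΔS_mix = −R(n_A ln x_A + n_B ln x_B) = −8.314 × (1.1 ln 0.325 + 2.28 ln 0.675) = 17.7 J/K.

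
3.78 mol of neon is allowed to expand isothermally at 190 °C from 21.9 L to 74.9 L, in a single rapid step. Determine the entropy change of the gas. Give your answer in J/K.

Entropy is a state function, so ΔS_gas depends only on the end states.
For an isothermal ideal gas ΔS_gas = nR ln(V₂/V₁) = 3.78 × 8.314 × ln(74.9/21.9) = 38.6 J/K.

ΔS_gas = 38.6 J/K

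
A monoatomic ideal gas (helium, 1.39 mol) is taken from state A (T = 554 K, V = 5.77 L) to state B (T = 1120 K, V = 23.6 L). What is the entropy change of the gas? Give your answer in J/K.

Entropy is a state function: ΔS = nC_V ln(T₂/T₁) + nR ln(V₂/V₁), with C_V = 3R/2 = 12.47 J mol⁻¹ K⁻¹ for a monoatomic ideal gas.
ΔS = 1.39 × [12.47 × ln(1120/554) + 8.314 × ln(23.6/5.77)] = 28.5 J/K.

ΔS = 28.5 J/K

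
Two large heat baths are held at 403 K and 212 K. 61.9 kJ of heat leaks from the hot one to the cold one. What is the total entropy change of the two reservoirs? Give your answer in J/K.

ΔS_total = 138 J/K

ΔS_hot = −Q/T_H = −61900/403 = -153.6 J/K and ΔS_cold = +Q/T_C = 61900/212 = 292 J/K.
ΔS_total = -153.6 + 292 = 138 J/K, positive as the second law requires.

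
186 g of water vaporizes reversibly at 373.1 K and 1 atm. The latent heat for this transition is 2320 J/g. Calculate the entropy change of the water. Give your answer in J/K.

Heat absorbed by the substance: Q = mL = 186 × 2320 = 431520 J.
At constant T, ΔS = Q_rev/T = 431520 / 373.1 = 1160 J/K.

ΔS = 1160 J/K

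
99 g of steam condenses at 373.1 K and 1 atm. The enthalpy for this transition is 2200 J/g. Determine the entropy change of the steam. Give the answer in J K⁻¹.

Heat released by the substance: Q = −mL = −99 × 2200 = −217800 J.
At constant T, ΔS = Q_rev/T = −217800 / 373.1 = -584 J/K.

ΔS = -584 J/K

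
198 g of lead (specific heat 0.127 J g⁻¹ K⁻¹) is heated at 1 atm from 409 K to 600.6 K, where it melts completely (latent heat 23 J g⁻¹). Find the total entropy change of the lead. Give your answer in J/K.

Warming step: ΔS₁ = m c ln(T_tr/T_i) = 198 × 0.127 × ln(600.6/409) = 9.661 J/K.
Phase change: ΔS₂ = +mL/T_tr = 198 × 23 / 600.6 = 7.582 J/K.
ΔS_total = (9.661) + (7.582) = 17.2 J/K.

ΔS = 17.2 J/K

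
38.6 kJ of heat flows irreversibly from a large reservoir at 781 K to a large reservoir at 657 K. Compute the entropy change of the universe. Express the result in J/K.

ΔS_hot = −Q/T_H = −38600/781 = -49.42 J/K and ΔS_cold = +Q/T_C = 38600/657 = 58.75 J/K.
ΔS_total = -49.42 + 58.75 = 9.33 J/K, positive as the second law requires.

ΔS_total = 9.33 J/K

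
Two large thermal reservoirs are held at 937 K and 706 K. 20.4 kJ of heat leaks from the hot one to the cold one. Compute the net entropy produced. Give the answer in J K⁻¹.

ΔS_total = 7.12 J/K

ΔS_hot = −Q/T_H = −20400/937 = -21.772 J/K and ΔS_cold = +Q/T_C = 20400/706 = 28.895 J/K.
ΔS_total = -21.772 + 28.895 = 7.12 J/K, positive as the second law requires.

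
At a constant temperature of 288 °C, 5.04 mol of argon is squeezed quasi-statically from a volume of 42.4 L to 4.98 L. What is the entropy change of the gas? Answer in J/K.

For an isothermal ideal gas ΔS_gas = nR ln(V₂/V₁) = 5.04 × 8.314 × ln(4.98/42.4) = -89.7 J/K.

ΔS_gas = -89.7 J/K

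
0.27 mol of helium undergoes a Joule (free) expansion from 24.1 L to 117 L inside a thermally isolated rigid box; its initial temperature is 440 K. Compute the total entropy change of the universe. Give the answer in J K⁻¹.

ΔS_universe = 3.55 J/K

For an ideal gas in free expansion Q = 0 and W = 0, so T is unchanged.
Entropy is a state function; using a reversible isothermal path, ΔS_gas = nR ln(V₂/V₁) = 0.27 × 8.314 × ln(117/24.1) = 3.55 J/K.
The insulated surroundings exchange no heat, so ΔS_surr = 0 and ΔS_universe = ΔS_gas.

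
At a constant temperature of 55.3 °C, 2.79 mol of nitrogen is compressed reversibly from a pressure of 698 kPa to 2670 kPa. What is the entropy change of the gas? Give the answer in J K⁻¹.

ΔS_gas = -31.1 J/K

For an isothermal ideal gas ΔS_gas = nR ln(P₁/P₂) = 2.79 × 8.314 × ln(698/2670) = -31.1 J/K.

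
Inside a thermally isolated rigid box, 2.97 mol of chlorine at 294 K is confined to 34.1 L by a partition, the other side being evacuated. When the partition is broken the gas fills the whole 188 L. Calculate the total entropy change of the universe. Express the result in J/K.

For an ideal gas in free expansion Q = 0 and W = 0, so T is unchanged.
Entropy is a state function; using a reversible isothermal path, ΔS_gas = nR ln(V₂/V₁) = 2.97 × 8.314 × ln(188/34.1) = 42.2 J/K.
The insulated surroundings exchange no heat, so ΔS_surr = 0 and ΔS_universe = ΔS_gas.

ΔS_universe = 42.2 J/K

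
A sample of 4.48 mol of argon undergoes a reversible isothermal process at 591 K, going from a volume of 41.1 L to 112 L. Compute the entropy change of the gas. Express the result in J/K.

For an isothermal ideal gas ΔS_gas = nR ln(V₂/V₁) = 4.48 × 8.314 × ln(112/41.1) = 37.3 J/K.

ΔS_gas = 37.3 J/K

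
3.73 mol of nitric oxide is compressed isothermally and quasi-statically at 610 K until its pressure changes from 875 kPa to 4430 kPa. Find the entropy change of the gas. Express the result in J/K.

ΔS_gas = -50.3 J/K

For an isothermal ideal gas ΔS_gas = nR ln(P₁/P₂) = 3.73 × 8.314 × ln(875/4430) = -50.3 J/K.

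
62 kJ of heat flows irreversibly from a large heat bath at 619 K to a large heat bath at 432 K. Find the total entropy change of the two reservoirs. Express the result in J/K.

ΔS_total = 43.4 J/K

ΔS_hot = −Q/T_H = −62000/619 = -100.16 J/K and ΔS_cold = +Q/T_C = 62000/432 = 143.52 J/K.
ΔS_total = -100.16 + 143.52 = 43.4 J/K, positive as the second law requires.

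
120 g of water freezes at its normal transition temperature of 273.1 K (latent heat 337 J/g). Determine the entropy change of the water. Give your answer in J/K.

Heat released by the substance: Q = −mL = −120 × 337 = −40440 J.
At constant T, ΔS = Q_rev/T = −40440 / 273.1 = -148 J/K.

ΔS = -148 J/K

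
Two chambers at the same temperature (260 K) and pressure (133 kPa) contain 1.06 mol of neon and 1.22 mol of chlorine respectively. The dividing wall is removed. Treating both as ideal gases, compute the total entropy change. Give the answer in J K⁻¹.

ΔS_mix = 13.1 J/K

Mole fractions: x_A = 1.06/2.28 = 0.465, x_B = 0.535.
ΔS_mix = −R(n_A ln x_A + n_B ln x_B) = −8.314 × (1.06 ln 0.465 + 1.22 ln 0.535) = 13.1 J/K.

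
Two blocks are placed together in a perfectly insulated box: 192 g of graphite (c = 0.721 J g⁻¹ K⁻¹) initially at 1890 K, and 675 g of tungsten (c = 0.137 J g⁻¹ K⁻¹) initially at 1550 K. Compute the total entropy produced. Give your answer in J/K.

ΔS_total = 1.07 J/K

Energy balance: T_f = (m₁c₁T₁ + m₂c₂T₂)/(m₁c₁ + m₂c₂) = 1753.8 K.
ΔS₁ = m₁c₁ ln(T_f/T₁) = 138.432 × ln(1753.8/1890) = -10.351 J/K.
ΔS₂ = m₂c₂ ln(T_f/T₂) = 92.475 × ln(1753.8/1550) = 11.425 J/K.
ΔS_total = -10.351 + 11.425 = 1.07 J/K.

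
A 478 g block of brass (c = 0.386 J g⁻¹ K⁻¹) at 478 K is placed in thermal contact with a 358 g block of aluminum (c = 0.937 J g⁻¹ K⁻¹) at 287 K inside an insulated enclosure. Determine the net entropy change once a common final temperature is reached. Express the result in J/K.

ΔS_total = 16.1 J/K

Energy balance: T_f = (m₁c₁T₁ + m₂c₂T₂)/(m₁c₁ + m₂c₂) = 354.78 K.
ΔS₁ = m₁c₁ ln(T_f/T₁) = 184.508 × ln(354.78/478) = -55.01 J/K.
ΔS₂ = m₂c₂ ln(T_f/T₂) = 335.446 × ln(354.78/287) = 71.12 J/K.
ΔS_total = -55.01 + 71.12 = 16.1 J/K.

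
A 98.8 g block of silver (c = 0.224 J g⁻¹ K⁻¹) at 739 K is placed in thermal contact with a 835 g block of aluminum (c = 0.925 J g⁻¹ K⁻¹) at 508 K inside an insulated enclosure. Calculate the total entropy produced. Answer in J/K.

ΔS_total = 1.71 J/K

Energy balance: T_f = (m₁c₁T₁ + m₂c₂T₂)/(m₁c₁ + m₂c₂) = 514.43 K.
ΔS₁ = m₁c₁ ln(T_f/T₁) = 22.1312 × ln(514.43/739) = -8.017 J/K.
ΔS₂ = m₂c₂ ln(T_f/T₂) = 772.375 × ln(514.43/508) = 9.722 J/K.
ΔS_total = -8.017 + 9.722 = 1.71 J/K.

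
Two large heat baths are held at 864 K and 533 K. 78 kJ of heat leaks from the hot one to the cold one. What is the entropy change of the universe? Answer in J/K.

ΔS_total = 56.1 J/K

ΔS_hot = −Q/T_H = −78000/864 = -90.278 J/K and ΔS_cold = +Q/T_C = 78000/533 = 146.34 J/K.
ΔS_total = -90.278 + 146.34 = 56.1 J/K, positive as the second law requires.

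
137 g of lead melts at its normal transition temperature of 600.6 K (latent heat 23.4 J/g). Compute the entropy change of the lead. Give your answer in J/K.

ΔS = 5.34 J/K

Heat absorbed by the substance: Q = mL = 137 × 23.4 = 3205.8 J.
At constant T, ΔS = Q_rev/T = 3205.8 / 600.6 = 5.34 J/K.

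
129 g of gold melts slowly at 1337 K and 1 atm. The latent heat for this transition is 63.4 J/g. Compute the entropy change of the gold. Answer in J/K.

ΔS = 6.12 J/K

Heat absorbed by the substance: Q = mL = 129 × 63.4 = 8178.6 J.
At constant T, ΔS = Q_rev/T = 8178.6 / 1337 = 6.12 J/K.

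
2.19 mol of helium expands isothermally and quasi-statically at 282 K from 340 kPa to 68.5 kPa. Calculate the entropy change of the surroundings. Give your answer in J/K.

For an isothermal ideal gas ΔS_gas = nR ln(P₁/P₂) = 2.19 × 8.314 × ln(340/68.5) = 29.2 J/K.
The process is reversible, so ΔS_surr = −ΔS_gas = -29.2 J/K and ΔS_universe = 0.

ΔS_surr = -29.2 J/K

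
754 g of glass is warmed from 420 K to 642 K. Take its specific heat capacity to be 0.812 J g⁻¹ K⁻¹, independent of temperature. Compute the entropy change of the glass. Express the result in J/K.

ΔS = 260 J/K

ΔS = ∫dQ_rev/T = m c ln(T₂/T₁) = 754 × 0.812 × ln(642/420) = 260 J/K.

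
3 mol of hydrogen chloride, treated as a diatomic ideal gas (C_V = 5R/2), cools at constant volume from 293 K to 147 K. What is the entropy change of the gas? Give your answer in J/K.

ΔS = -43 J/K

At constant volume, ΔS = nC_V ln(T₂/T₁) with C_V = 5R/2 = 20.79 J mol⁻¹ K⁻¹.
ΔS = 3 × 20.79 × ln(147/293) = -43 J/K.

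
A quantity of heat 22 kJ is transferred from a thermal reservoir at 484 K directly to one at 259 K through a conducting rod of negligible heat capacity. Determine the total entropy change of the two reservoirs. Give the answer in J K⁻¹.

ΔS_total = 39.5 J/K

ΔS_hot = −Q/T_H = −22000/484 = -45.45 J/K and ΔS_cold = +Q/T_C = 22000/259 = 84.94 J/K.
ΔS_total = -45.45 + 84.94 = 39.5 J/K, positive as the second law requires.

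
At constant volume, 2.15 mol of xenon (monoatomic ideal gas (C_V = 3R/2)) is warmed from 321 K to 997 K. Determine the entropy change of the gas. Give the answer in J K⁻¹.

At constant volume, ΔS = nC_V ln(T₂/T₁) with C_V = 3R/2 = 12.47 J mol⁻¹ K⁻¹.
ΔS = 2.15 × 12.47 × ln(997/321) = 30.4 J/K.

ΔS = 30.4 J/K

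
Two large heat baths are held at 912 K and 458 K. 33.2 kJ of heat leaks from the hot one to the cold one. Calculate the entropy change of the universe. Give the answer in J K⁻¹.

ΔS_total = 36.1 J/K

ΔS_hot = −Q/T_H = −33200/912 = -36.4 J/K and ΔS_cold = +Q/T_C = 33200/458 = 72.49 J/K.
ΔS_total = -36.4 + 72.49 = 36.1 J/K, positive as the second law requires.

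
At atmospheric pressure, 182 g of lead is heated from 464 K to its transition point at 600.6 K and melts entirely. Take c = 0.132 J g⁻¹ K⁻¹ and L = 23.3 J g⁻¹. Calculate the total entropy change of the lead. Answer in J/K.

Warming step: ΔS₁ = m c ln(T_tr/T_i) = 182 × 0.132 × ln(600.6/464) = 6.199 J/K.
Phase change: ΔS₂ = +mL/T_tr = 182 × 23.3 / 600.6 = 7.061 J/K.
ΔS_total = (6.199) + (7.061) = 13.3 J/K.

ΔS = 13.3 J/K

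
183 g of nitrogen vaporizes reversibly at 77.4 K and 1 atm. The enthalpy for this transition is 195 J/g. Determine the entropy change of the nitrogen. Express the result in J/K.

ΔS = 461 J/K

Heat absorbed by the substance: Q = mL = 183 × 195 = 35685 J.
At constant T, ΔS = Q_rev/T = 35685 / 77.4 = 461 J/K.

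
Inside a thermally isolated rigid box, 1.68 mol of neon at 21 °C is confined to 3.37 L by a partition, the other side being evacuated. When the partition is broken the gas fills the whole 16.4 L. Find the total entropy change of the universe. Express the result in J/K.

No heat is exchanged and no work is done, so the ideal-gas temperature stays constant.
Entropy is a state function; using a reversible isothermal path, ΔS_gas = nR ln(V₂/V₁) = 1.68 × 8.314 × ln(16.4/3.37) = 22.1 J/K.
The insulated surroundings exchange no heat, so ΔS_surr = 0 and ΔS_universe = ΔS_gas.

ΔS_universe = 22.1 J/K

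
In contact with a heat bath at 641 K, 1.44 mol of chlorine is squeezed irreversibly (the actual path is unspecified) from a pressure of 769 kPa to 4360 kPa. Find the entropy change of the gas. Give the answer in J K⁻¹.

Entropy is a state function, so ΔS_gas depends only on the end states.
For an isothermal ideal gas ΔS_gas = nR ln(P₁/P₂) = 1.44 × 8.314 × ln(769/4360) = -20.8 J/K.

ΔS_gas = -20.8 J/K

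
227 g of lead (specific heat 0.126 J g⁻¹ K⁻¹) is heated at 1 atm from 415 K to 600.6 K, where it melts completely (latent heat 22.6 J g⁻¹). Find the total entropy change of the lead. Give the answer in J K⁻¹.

ΔS = 19.1 J/K

Warming step: ΔS₁ = m c ln(T_tr/T_i) = 227 × 0.126 × ln(600.6/415) = 10.57 J/K.
Phase change: ΔS₂ = +mL/T_tr = 227 × 22.6 / 600.6 = 8.542 J/K.
ΔS_total = (10.57) + (8.542) = 19.1 J/K.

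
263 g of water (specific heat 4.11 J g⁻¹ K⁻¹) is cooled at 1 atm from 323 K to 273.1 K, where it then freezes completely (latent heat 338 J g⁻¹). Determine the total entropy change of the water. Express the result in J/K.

ΔS = -507 J/K

Cooling step: ΔS₁ = m c ln(T_tr/T_i) = 263 × 4.11 × ln(273.1/323) = -181.4 J/K.
Phase change: ΔS₂ = −mL/T_tr = −263 × 338 / 273.1 = -325.5 J/K.
ΔS_total = (-181.4) + (-325.5) = -507 J/K.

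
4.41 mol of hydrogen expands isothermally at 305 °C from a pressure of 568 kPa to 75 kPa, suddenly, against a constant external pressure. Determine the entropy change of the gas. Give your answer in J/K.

ΔS_gas = 74.2 J/K

Entropy is a state function, so ΔS_gas depends only on the end states.
For an isothermal ideal gas ΔS_gas = nR ln(P₁/P₂) = 4.41 × 8.314 × ln(568/75) = 74.2 J/K.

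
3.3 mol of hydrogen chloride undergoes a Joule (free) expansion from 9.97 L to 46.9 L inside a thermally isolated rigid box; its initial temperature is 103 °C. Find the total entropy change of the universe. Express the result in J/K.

ΔS_universe = 42.5 J/K

For an ideal gas in free expansion Q = 0 and W = 0, so T is unchanged.
Entropy is a state function; using a reversible isothermal path, ΔS_gas = nR ln(V₂/V₁) = 3.3 × 8.314 × ln(46.9/9.97) = 42.5 J/K.
The insulated surroundings exchange no heat, so ΔS_surr = 0 and ΔS_universe = ΔS_gas.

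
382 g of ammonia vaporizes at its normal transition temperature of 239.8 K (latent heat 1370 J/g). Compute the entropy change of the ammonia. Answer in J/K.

Heat absorbed by the substance: Q = mL = 382 × 1370 = 523340 J.
At constant T, ΔS = Q_rev/T = 523340 / 239.8 = 2180 J/K.

ΔS = 2180 J/K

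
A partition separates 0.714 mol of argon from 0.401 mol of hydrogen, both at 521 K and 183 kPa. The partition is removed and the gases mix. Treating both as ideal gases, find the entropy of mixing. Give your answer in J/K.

ΔS_mix = 6.06 J/K

Mole fractions: x_A = 0.714/1.11 = 0.64, x_B = 0.36.
ΔS_mix = −R(n_A ln x_A + n_B ln x_B) = −8.314 × (0.714 ln 0.64 + 0.401 ln 0.36) = 6.06 J/K.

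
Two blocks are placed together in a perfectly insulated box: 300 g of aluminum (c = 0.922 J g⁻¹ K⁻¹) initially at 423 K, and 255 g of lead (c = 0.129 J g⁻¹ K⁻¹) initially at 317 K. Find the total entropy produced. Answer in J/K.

ΔS_total = 1.13 J/K

Energy balance: T_f = (m₁c₁T₁ + m₂c₂T₂)/(m₁c₁ + m₂c₂) = 411.73 K.
ΔS₁ = m₁c₁ ln(T_f/T₁) = 276.6 × ln(411.73/423) = -7.467 J/K.
ΔS₂ = m₂c₂ ln(T_f/T₂) = 32.895 × ln(411.73/317) = 8.601 J/K.
ΔS_total = -7.467 + 8.601 = 1.13 J/K.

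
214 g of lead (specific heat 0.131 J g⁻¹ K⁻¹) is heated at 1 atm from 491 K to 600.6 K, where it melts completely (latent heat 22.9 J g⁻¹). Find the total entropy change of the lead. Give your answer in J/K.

Warming step: ΔS₁ = m c ln(T_tr/T_i) = 214 × 0.131 × ln(600.6/491) = 5.648 J/K.
Phase change: ΔS₂ = +mL/T_tr = 214 × 22.9 / 600.6 = 8.16 J/K.
ΔS_total = (5.648) + (8.16) = 13.8 J/K.

ΔS = 13.8 J/K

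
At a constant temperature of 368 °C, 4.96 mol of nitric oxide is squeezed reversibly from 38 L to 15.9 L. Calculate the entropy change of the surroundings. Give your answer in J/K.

ΔS_surr = 35.9 J/K

For an isothermal ideal gas ΔS_gas = nR ln(V₂/V₁) = 4.96 × 8.314 × ln(15.9/38) = -35.9 J/K.
The process is reversible, so ΔS_surr = −ΔS_gas = 35.9 J/K and ΔS_universe = 0.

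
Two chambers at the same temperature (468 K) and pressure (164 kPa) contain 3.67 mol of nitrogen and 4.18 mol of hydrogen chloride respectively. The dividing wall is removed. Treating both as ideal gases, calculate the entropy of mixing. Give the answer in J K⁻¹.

ΔS_mix = 45.1 J/K

Mole fractions: x_A = 3.67/7.85 = 0.468, x_B = 0.532.
ΔS_mix = −R(n_A ln x_A + n_B ln x_B) = −8.314 × (3.67 ln 0.468 + 4.18 ln 0.532) = 45.1 J/K.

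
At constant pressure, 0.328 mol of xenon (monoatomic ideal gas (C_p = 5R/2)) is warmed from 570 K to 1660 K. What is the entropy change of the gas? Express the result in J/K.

At constant pressure, ΔS = nC_p ln(T₂/T₁) with C_p = 5R/2 = 20.79 J mol⁻¹ K⁻¹.
ΔS = 0.328 × 20.79 × ln(1660/570) = 7.29 J/K.

ΔS = 7.29 J/K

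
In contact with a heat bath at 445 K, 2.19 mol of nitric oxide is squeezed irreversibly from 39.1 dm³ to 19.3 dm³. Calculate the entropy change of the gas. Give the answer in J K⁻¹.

ΔS_gas = -12.9 J/K

Entropy is a state function, so ΔS_gas depends only on the end states.
For an isothermal ideal gas ΔS_gas = nR ln(V₂/V₁) = 2.19 × 8.314 × ln(19.3/39.1) = -12.9 J/K.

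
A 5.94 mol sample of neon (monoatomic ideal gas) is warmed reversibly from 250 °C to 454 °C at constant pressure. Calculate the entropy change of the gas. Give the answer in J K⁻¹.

In kelvin: T₁ = 523.15 K, T₂ = 727.15 K. At constant pressure, ΔS = nC_p ln(T₂/T₁) with C_p = 5R/2 = 20.79 J mol⁻¹ K⁻¹.
ΔS = 5.94 × 20.79 × ln(727.15/523.15) = 40.7 J/K.

ΔS = 40.7 J/K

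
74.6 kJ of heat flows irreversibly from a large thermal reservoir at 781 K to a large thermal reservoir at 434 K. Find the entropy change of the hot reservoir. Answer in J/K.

ΔS_hot = -95.5 J/K

The hot reservoir loses heat Q, so ΔS_hot = −Q/T_H = −74600/781 = -95.5 J/K.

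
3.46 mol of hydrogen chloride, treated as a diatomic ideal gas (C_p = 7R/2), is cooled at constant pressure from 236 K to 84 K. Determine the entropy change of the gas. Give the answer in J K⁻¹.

At constant pressure, ΔS = nC_p ln(T₂/T₁) with C_p = 7R/2 = 29.1 J mol⁻¹ K⁻¹.
ΔS = 3.46 × 29.1 × ln(84/236) = -104 J/K.

ΔS = -104 J/K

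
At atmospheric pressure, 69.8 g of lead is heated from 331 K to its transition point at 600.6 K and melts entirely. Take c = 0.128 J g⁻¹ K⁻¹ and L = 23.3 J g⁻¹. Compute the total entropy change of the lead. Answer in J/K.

Warming step: ΔS₁ = m c ln(T_tr/T_i) = 69.8 × 0.128 × ln(600.6/331) = 5.323 J/K.
Phase change: ΔS₂ = +mL/T_tr = 69.8 × 23.3 / 600.6 = 2.708 J/K.
ΔS_total = (5.323) + (2.708) = 8.03 J/K.

ΔS = 8.03 J/K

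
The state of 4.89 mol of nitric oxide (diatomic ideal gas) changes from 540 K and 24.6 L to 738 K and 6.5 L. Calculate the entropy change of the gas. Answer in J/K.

ΔS = -22.4 J/K

Entropy is a state function: ΔS = nC_V ln(T₂/T₁) + nR ln(V₂/V₁), with C_V = 5R/2 = 20.79 J mol⁻¹ K⁻¹ for a diatomic ideal gas.
ΔS = 4.89 × [20.79 × ln(738/540) + 8.314 × ln(6.5/24.6)] = -22.4 J/K.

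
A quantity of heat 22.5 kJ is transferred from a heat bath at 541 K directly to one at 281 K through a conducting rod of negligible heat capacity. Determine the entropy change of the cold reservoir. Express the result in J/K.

The cold reservoir gains heat Q, so ΔS_cold = +Q/T_C = 22500/281 = 80.1 J/K.

ΔS_cold = 80.1 J/K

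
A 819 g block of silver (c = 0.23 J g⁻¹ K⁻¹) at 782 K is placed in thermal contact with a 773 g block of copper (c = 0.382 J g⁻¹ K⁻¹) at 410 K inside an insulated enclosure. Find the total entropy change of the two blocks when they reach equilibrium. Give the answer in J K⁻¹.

ΔS_total = 24.7 J/K

Energy balance: T_f = (m₁c₁T₁ + m₂c₂T₂)/(m₁c₁ + m₂c₂) = 554.88 K.
ΔS₁ = m₁c₁ ln(T_f/T₁) = 188.37 × ln(554.88/782) = -64.63 J/K.
ΔS₂ = m₂c₂ ln(T_f/T₂) = 295.286 × ln(554.88/410) = 89.35 J/K.
ΔS_total = -64.63 + 89.35 = 24.7 J/K.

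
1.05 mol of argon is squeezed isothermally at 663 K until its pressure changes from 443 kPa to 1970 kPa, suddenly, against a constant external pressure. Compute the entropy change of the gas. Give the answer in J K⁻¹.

Entropy is a state function, so ΔS_gas depends only on the end states.
For an isothermal ideal gas ΔS_gas = nR ln(P₁/P₂) = 1.05 × 8.314 × ln(443/1970) = -13 J/K.

ΔS_gas = -13 J/K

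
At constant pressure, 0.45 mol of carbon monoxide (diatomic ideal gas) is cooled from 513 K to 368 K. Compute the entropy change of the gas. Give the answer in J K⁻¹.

At constant pressure, ΔS = nC_p ln(T₂/T₁) with C_p = 7R/2 = 29.1 J mol⁻¹ K⁻¹.
ΔS = 0.45 × 29.1 × ln(368/513) = -4.35 J/K.

ΔS = -4.35 J/K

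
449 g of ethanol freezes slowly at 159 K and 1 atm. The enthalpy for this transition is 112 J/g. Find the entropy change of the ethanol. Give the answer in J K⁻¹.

ΔS = -316 J/K

Heat released by the substance: Q = −mL = −449 × 112 = −50288 J.
At constant T, ΔS = Q_rev/T = −50288 / 159 = -316 J/K.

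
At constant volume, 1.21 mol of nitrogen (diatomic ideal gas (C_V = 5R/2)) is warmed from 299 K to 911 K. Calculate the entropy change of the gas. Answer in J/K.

At constant volume, ΔS = nC_V ln(T₂/T₁) with C_V = 5R/2 = 20.79 J mol⁻¹ K⁻¹.
ΔS = 1.21 × 20.79 × ln(911/299) = 28 J/K.

ΔS = 28 J/K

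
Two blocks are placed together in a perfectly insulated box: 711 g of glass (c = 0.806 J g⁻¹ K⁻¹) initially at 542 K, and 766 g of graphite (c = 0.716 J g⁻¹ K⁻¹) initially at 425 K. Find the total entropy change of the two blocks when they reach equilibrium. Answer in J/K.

Energy balance: T_f = (m₁c₁T₁ + m₂c₂T₂)/(m₁c₁ + m₂c₂) = 484.78 K.
ΔS₁ = m₁c₁ ln(T_f/T₁) = 573.066 × ln(484.78/542) = -63.93 J/K.
ΔS₂ = m₂c₂ ln(T_f/T₂) = 548.456 × ln(484.78/425) = 72.18 J/K.
ΔS_total = -63.93 + 72.18 = 8.25 J/K.

ΔS_total = 8.25 J/K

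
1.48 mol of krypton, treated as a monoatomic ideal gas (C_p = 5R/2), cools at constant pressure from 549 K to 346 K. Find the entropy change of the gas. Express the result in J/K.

At constant pressure, ΔS = nC_p ln(T₂/T₁) with C_p = 5R/2 = 20.79 J mol⁻¹ K⁻¹.
ΔS = 1.48 × 20.79 × ln(346/549) = -14.2 J/K.

ΔS = -14.2 J/K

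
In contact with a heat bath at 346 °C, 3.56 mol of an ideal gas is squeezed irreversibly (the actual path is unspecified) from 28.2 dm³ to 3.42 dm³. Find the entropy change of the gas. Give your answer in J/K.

Entropy is a state function, so ΔS_gas depends only on the end states.
For an isothermal ideal gas ΔS_gas = nR ln(V₂/V₁) = 3.56 × 8.314 × ln(3.42/28.2) = -62.4 J/K.

ΔS_gas = -62.4 J/K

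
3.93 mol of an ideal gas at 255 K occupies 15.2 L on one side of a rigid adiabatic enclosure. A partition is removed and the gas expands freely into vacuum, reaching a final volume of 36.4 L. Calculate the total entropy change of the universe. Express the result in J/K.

ΔS_universe = 28.5 J/K

For an ideal gas in free expansion Q = 0 and W = 0, so T is unchanged.
Entropy is a state function; using a reversible isothermal path, ΔS_gas = nR ln(V₂/V₁) = 3.93 × 8.314 × ln(36.4/15.2) = 28.5 J/K.
The insulated surroundings exchange no heat, so ΔS_surr = 0 and ΔS_universe = ΔS_gas.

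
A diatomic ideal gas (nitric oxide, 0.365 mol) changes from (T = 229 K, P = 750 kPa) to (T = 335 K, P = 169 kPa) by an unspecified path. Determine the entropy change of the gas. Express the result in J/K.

ΔS = nC_p ln(T₂/T₁) − nR ln(P₂/P₁), with C_p = 7R/2 = 29.1 J mol⁻¹ K⁻¹ for a diatomic ideal gas.
ΔS = 0.365 × [29.1 × ln(335/229) − 8.314 × ln(169/750)] = 8.56 J/K.

ΔS = 8.56 J/K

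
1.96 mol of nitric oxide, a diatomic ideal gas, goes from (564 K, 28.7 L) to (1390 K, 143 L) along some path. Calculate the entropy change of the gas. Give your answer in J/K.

ΔS = 62.9 J/K

Entropy is a state function: ΔS = nC_V ln(T₂/T₁) + nR ln(V₂/V₁), with C_V = 5R/2 = 20.79 J mol⁻¹ K⁻¹ for a diatomic ideal gas.
ΔS = 1.96 × [20.79 × ln(1390/564) + 8.314 × ln(143/28.7)] = 62.9 J/K.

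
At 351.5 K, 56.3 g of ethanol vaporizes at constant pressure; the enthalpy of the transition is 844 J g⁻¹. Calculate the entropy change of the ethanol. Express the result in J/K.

ΔS = 135 J/K

Heat absorbed by the substance: Q = mL = 56.3 × 844 = 47517.2 J.
At constant T, ΔS = Q_rev/T = 47517.2 / 351.5 = 135 J/K.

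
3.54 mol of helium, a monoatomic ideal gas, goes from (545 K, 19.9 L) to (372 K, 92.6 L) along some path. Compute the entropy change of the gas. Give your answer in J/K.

ΔS = 28.4 J/K

Entropy is a state function: ΔS = nC_V ln(T₂/T₁) + nR ln(V₂/V₁), with C_V = 3R/2 = 12.47 J mol⁻¹ K⁻¹ for a monoatomic ideal gas.
ΔS = 3.54 × [12.47 × ln(372/545) + 8.314 × ln(92.6/19.9)] = 28.4 J/K.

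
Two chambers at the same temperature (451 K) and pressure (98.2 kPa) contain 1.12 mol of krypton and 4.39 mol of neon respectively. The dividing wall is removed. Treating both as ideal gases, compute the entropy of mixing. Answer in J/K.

ΔS_mix = 23.1 J/K

Mole fractions: x_A = 1.12/5.51 = 0.203, x_B = 0.797.
ΔS_mix = −R(n_A ln x_A + n_B ln x_B) = −8.314 × (1.12 ln 0.203 + 4.39 ln 0.797) = 23.1 J/K.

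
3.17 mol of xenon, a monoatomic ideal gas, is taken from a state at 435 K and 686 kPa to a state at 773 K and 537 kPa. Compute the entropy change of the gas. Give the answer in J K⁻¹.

ΔS = nC_p ln(T₂/T₁) − nR ln(P₂/P₁), with C_p = 5R/2 = 20.79 J mol⁻¹ K⁻¹ for a monoatomic ideal gas.
ΔS = 3.17 × [20.79 × ln(773/435) − 8.314 × ln(537/686)] = 44.3 J/K.

ΔS = 44.3 J/K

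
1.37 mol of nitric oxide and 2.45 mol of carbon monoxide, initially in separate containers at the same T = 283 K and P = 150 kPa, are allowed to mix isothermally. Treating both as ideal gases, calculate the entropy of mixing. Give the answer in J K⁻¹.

ΔS_mix = 20.7 J/K

Mole fractions: x_A = 1.37/3.82 = 0.359, x_B = 0.641.
ΔS_mix = −R(n_A ln x_A + n_B ln x_B) = −8.314 × (1.37 ln 0.359 + 2.45 ln 0.641) = 20.7 J/K.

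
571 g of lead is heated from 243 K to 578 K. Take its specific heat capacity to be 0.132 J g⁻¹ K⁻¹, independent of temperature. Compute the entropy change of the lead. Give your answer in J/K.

ΔS = 65.3 J/K

ΔS = ∫dQ_rev/T = m c ln(T₂/T₁) = 571 × 0.132 × ln(578/243) = 65.3 J/K.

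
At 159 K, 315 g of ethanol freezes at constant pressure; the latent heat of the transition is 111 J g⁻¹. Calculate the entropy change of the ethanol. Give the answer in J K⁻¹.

ΔS = -220 J/K

Heat released by the substance: Q = −mL = −315 × 111 = −34965 J.
At constant T, ΔS = Q_rev/T = −34965 / 159 = -220 J/K.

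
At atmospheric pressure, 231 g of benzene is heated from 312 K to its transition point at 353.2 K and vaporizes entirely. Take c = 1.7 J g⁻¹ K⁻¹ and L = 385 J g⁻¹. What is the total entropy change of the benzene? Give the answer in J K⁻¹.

ΔS = 301 J/K

Warming step: ΔS₁ = m c ln(T_tr/T_i) = 231 × 1.7 × ln(353.2/312) = 48.71 J/K.
Phase change: ΔS₂ = +mL/T_tr = 231 × 385 / 353.2 = 251.8 J/K.
ΔS_total = (48.71) + (251.8) = 301 J/K.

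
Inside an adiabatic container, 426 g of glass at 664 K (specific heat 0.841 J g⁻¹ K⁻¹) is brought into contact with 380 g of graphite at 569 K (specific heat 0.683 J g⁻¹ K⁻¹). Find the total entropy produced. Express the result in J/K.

ΔS_total = 1.78 J/K

Energy balance: T_f = (m₁c₁T₁ + m₂c₂T₂)/(m₁c₁ + m₂c₂) = 624.09 K.
ΔS₁ = m₁c₁ ln(T_f/T₁) = 358.266 × ln(624.09/664) = -22.21 J/K.
ΔS₂ = m₂c₂ ln(T_f/T₂) = 259.54 × ln(624.09/569) = 23.99 J/K.
ΔS_total = -22.21 + 23.99 = 1.78 J/K.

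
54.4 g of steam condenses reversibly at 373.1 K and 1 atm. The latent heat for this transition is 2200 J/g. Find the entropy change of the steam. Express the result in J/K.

Heat released by the substance: Q = −mL = −54.4 × 2200 = −119680 J.
At constant T, ΔS = Q_rev/T = −119680 / 373.1 = -321 J/K.

ΔS = -321 J/K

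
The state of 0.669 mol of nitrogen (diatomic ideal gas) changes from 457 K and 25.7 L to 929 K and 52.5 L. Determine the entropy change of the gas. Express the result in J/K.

Entropy is a state function: ΔS = nC_V ln(T₂/T₁) + nR ln(V₂/V₁), with C_V = 5R/2 = 20.79 J mol⁻¹ K⁻¹ for a diatomic ideal gas.
ΔS = 0.669 × [20.79 × ln(929/457) + 8.314 × ln(52.5/25.7)] = 13.8 J/K.

ΔS = 13.8 J/K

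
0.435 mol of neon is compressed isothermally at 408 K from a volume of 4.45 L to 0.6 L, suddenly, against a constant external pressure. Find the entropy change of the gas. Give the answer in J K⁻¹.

ΔS_gas = -7.25 J/K

Entropy is a state function, so ΔS_gas depends only on the end states.
For an isothermal ideal gas ΔS_gas = nR ln(V₂/V₁) = 0.435 × 8.314 × ln(0.6/4.45) = -7.25 J/K.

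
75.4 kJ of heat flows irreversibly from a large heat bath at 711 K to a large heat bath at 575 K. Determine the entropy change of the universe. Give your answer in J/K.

ΔS_hot = −Q/T_H = −75400/711 = -106 J/K and ΔS_cold = +Q/T_C = 75400/575 = 131.1 J/K.
ΔS_total = -106 + 131.1 = 25.1 J/K, positive as the second law requires.

ΔS_total = 25.1 J/K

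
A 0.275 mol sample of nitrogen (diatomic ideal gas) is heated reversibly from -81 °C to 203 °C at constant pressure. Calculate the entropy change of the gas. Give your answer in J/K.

In kelvin: T₁ = 192.15 K, T₂ = 476.15 K. At constant pressure, ΔS = nC_p ln(T₂/T₁) with C_p = 7R/2 = 29.1 J mol⁻¹ K⁻¹.
ΔS = 0.275 × 29.1 × ln(476.15/192.15) = 7.26 J/K.

ΔS = 7.26 J/K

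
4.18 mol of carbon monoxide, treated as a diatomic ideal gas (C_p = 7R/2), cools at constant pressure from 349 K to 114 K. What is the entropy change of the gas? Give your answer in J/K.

At constant pressure, ΔS = nC_p ln(T₂/T₁) with C_p = 7R/2 = 29.1 J mol⁻¹ K⁻¹.
ΔS = 4.18 × 29.1 × ln(114/349) = -136 J/K.

ΔS = -136 J/K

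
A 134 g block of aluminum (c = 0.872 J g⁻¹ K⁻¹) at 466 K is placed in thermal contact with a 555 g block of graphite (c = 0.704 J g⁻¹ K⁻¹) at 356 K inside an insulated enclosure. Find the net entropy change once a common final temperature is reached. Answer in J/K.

Energy balance: T_f = (m₁c₁T₁ + m₂c₂T₂)/(m₁c₁ + m₂c₂) = 381.32 K.
ΔS₁ = m₁c₁ ln(T_f/T₁) = 116.848 × ln(381.32/466) = -23.43 J/K.
ΔS₂ = m₂c₂ ln(T_f/T₂) = 390.72 × ln(381.32/356) = 26.85 J/K.
ΔS_total = -23.43 + 26.85 = 3.42 J/K.

ΔS_total = 3.42 J/K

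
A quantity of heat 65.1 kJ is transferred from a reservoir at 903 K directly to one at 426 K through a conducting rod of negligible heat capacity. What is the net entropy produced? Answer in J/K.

ΔS_total = 80.7 J/K

ΔS_hot = −Q/T_H = −65100/903 = -72.09 J/K and ΔS_cold = +Q/T_C = 65100/426 = 152.8 J/K.
ΔS_total = -72.09 + 152.8 = 80.7 J/K, positive as the second law requires.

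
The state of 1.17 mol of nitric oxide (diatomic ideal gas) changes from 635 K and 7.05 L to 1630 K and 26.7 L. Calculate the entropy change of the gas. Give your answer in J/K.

Entropy is a state function: ΔS = nC_V ln(T₂/T₁) + nR ln(V₂/V₁), with C_V = 5R/2 = 20.79 J mol⁻¹ K⁻¹ for a diatomic ideal gas.
ΔS = 1.17 × [20.79 × ln(1630/635) + 8.314 × ln(26.7/7.05)] = 35.9 J/K.

ΔS = 35.9 J/K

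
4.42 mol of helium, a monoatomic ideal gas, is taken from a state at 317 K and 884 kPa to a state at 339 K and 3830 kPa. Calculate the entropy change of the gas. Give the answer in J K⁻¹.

ΔS = nC_p ln(T₂/T₁) − nR ln(P₂/P₁), with C_p = 5R/2 = 20.79 J mol⁻¹ K⁻¹ for a monoatomic ideal gas.
ΔS = 4.42 × [20.79 × ln(339/317) − 8.314 × ln(3830/884)] = -47.7 J/K.

ΔS = -47.7 J/K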